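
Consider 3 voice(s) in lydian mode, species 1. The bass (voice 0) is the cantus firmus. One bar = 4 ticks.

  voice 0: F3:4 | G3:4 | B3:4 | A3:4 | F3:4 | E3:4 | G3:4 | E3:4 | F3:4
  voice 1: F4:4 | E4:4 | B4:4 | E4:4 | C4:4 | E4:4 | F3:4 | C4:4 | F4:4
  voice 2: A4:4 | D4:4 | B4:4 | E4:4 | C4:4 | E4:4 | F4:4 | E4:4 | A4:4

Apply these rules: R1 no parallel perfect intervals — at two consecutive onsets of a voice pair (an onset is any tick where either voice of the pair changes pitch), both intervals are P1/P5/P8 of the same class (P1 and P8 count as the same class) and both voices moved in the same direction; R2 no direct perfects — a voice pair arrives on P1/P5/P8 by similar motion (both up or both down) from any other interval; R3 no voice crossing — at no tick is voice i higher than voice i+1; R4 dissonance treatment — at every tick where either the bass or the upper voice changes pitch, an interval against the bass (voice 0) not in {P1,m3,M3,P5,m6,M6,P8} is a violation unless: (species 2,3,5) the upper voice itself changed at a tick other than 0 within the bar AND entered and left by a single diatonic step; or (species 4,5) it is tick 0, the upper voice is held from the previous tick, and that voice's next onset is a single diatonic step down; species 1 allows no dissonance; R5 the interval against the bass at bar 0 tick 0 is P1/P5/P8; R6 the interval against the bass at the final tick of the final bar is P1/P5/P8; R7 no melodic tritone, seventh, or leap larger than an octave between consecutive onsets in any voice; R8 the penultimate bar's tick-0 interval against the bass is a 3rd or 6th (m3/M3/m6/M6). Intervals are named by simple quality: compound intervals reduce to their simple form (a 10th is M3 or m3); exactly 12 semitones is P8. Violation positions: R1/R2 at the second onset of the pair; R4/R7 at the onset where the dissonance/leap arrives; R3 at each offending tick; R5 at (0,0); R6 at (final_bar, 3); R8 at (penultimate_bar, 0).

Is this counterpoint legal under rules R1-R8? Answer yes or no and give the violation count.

No (26 violations)

bar 0: v0=F3 v1=F4 v2=A4 (M3)
bar 1: v0=G3 v1=E4 v2=D4 (P5)
bar 2: v0=B3 v1=B4 v2=B4 (P8)
bar 3: v0=A3 v1=E4 v2=E4 (P5)
bar 4: v0=F3 v1=C4 v2=C4 (P5)
bar 5: v0=E3 v1=E4 v2=E4 (P8)
bar 6: v0=G3 v1=F3 v2=F4 (m7)
bar 7: v0=E3 v1=C4 v2=E4 (P8)
bar 8: v0=F3 v1=F4 v2=A4 (M3)
  R5 @ bar0.0: opens on M3
  R3 @ bar1.0: E4 above D4
  R3 @ bar1.1: E4 above D4
  R3 @ bar1.2: E4 above D4
  R3 @ bar1.3: E4 above D4
  R2 @ bar2.0: G3/E4 M6 -> B3/B4 P8 similar
  R2 @ bar2.0: G3/D4 P5 -> B3/B4 P8 similar
  R2 @ bar2.0: E4/D4 M2 -> B4/B4 P1 similar
  R1 @ bar3.0: B4/B4 P1 -> E4/E4 P1 similar
  R2 @ bar3.0: B3/B4 P8 -> A3/E4 P5 similar
  R2 @ bar3.0: B3/B4 P8 -> A3/E4 P5 similar
  R1 @ bar4.0: A3/E4 P5 -> F3/C4 P5 similar
  R1 @ bar4.0: A3/E4 P5 -> F3/C4 P5 similar
  R1 @ bar4.0: E4/E4 P1 -> C4/C4 P1 similar
  R1 @ bar5.0: C4/C4 P1 -> E4/E4 P1 similar
  R3 @ bar6.0: G3 above F3
  R4 @ bar6.0: G3/F3 M2 untreated
  R4 @ bar6.0: G3/F4 m7 untreated
  R7 @ bar6.0: E4->F3 leap 11st
  R3 @ bar6.1: G3 above F3
  R3 @ bar6.2: G3 above F3
  R3 @ bar6.3: G3 above F3
  R2 @ bar7.0: G3/F4 m7 -> E3/E4 P8 similar
  R8 @ bar7.0: penult P8 not 3rd/6th
  R2 @ bar8.0: E3/C4 m6 -> F3/F4 P8 similar
  R6 @ bar8.3: closes on M3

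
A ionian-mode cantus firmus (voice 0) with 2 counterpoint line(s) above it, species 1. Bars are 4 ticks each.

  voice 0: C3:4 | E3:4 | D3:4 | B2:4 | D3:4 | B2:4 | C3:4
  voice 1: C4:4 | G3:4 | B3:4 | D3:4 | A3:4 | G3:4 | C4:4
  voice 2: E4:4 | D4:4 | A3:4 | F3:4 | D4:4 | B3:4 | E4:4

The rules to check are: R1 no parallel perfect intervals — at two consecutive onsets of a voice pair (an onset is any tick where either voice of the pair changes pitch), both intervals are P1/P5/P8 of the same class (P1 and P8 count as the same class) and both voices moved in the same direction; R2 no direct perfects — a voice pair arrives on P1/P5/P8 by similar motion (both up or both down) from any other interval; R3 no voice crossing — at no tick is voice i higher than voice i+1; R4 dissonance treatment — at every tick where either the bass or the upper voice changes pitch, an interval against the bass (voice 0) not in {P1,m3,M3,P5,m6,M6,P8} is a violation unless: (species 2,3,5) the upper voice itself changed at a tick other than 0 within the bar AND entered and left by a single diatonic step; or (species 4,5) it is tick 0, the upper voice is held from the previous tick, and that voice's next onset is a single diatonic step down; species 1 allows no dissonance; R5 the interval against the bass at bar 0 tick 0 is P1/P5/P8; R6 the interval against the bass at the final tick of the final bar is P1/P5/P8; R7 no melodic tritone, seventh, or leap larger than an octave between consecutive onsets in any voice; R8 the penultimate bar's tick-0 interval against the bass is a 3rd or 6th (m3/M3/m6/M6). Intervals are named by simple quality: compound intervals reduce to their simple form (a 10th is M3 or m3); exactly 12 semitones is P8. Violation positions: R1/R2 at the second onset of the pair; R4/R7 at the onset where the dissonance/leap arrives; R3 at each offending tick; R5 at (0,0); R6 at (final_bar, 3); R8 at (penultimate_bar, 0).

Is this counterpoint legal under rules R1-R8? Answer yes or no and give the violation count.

No (15 violations)

bar 0: v0=C3 v1=C4 v2=E4 (M3)
bar 1: v0=E3 v1=G3 v2=D4 (m7)
bar 2: v0=D3 v1=B3 v2=A3 (P5)
bar 3: v0=B2 v1=D3 v2=F3 (TT)
bar 4: v0=D3 v1=A3 v2=D4 (P8)
bar 5: v0=B2 v1=G3 v2=B3 (P8)
bar 6: v0=C3 v1=C4 v2=E4 (M3)
  R5 @ bar0.0: opens on M3
  R2 @ bar1.0: C4/E4 M3 -> G3/D4 P5 similar
  R4 @ bar1.0: E3/D4 m7 untreated
  R2 @ bar2.0: E3/D4 m7 -> D3/A3 P5 similar
  R3 @ bar2.0: B3 above A3
  R3 @ bar2.1: B3 above A3
  R3 @ bar2.2: B3 above A3
  R3 @ bar2.3: B3 above A3
  R4 @ bar3.0: B2/F3 TT untreated
  R2 @ bar4.0: B2/D3 m3 -> D3/A3 P5 similar
  R2 @ bar4.0: B2/F3 TT -> D3/D4 P8 similar
  R1 @ bar5.0: D3/D4 P8 -> B2/B3 P8 similar
  R8 @ bar5.0: penult P8 not 3rd/6th
  R2 @ bar6.0: B2/G3 m6 -> C3/C4 P8 similar
  R6 @ bar6.3: closes on M3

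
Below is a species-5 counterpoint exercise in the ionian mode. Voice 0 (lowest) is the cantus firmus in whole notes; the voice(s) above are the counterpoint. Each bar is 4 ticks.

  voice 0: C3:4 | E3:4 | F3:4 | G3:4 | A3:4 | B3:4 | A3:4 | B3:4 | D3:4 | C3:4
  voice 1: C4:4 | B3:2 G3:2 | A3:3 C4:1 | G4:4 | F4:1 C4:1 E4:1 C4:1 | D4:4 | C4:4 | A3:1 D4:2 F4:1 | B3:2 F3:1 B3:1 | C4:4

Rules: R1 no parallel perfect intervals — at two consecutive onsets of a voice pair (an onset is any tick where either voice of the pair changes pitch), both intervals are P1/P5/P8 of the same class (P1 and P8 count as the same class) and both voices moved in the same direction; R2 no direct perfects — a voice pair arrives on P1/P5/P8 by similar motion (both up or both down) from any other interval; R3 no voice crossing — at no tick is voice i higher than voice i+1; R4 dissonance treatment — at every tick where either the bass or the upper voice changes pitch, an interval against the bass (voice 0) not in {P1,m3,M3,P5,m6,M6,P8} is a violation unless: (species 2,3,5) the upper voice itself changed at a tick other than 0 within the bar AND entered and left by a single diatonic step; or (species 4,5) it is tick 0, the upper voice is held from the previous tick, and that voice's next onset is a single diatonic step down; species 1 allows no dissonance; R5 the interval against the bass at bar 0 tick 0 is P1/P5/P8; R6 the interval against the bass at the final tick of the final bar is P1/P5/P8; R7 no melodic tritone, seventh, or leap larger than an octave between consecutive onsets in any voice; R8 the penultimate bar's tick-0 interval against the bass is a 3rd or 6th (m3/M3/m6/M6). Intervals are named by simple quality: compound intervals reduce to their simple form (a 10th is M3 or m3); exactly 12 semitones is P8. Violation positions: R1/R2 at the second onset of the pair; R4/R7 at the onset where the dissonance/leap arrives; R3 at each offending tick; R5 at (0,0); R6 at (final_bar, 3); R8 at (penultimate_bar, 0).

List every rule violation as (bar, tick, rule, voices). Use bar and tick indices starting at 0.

(3, 0, R2, (0, 1))
(7, 0, R3, (0, 1))
(7, 0, R4, (0, 1))
(7, 3, R4, (0, 1))
(8, 0, R7, (1,))
(8, 2, R7, (1,))
(8, 3, R7, (1,))

bar 0: v0=C3 v1=C4 downbeat P8
bar 1: v0=E3 v1=B3 downbeat P5
bar 2: v0=F3 v1=A3 downbeat M3
bar 3: v0=G3 v1=G4 downbeat P8
bar 4: v0=A3 v1=F4 downbeat m6
bar 5: v0=B3 v1=D4 downbeat m3
bar 6: v0=A3 v1=C4 downbeat m3
bar 7: v0=B3 v1=A3 downbeat M2
bar 8: v0=D3 v1=B3 downbeat M6
bar 9: v0=C3 v1=C4 downbeat P8
  -> R2 @ bar 3 tick 0 v(0, 1): F3/C4 P5 -> G3/G4 P8 similar
  -> R3 @ bar 7 tick 0 v(0, 1): B3 above A3
  -> R4 @ bar 7 tick 0 v(0, 1): B3/A3 M2 untreated
  -> R4 @ bar 7 tick 3 v(0, 1): B3/F4 TT untreated
  -> R7 @ bar 8 tick 0 v(1,): F4->B3 leap 6st
  -> R7 @ bar 8 tick 2 v(1,): B3->F3 leap 6st
  -> R7 @ bar 8 tick 3 v(1,): F3->B3 leap 6st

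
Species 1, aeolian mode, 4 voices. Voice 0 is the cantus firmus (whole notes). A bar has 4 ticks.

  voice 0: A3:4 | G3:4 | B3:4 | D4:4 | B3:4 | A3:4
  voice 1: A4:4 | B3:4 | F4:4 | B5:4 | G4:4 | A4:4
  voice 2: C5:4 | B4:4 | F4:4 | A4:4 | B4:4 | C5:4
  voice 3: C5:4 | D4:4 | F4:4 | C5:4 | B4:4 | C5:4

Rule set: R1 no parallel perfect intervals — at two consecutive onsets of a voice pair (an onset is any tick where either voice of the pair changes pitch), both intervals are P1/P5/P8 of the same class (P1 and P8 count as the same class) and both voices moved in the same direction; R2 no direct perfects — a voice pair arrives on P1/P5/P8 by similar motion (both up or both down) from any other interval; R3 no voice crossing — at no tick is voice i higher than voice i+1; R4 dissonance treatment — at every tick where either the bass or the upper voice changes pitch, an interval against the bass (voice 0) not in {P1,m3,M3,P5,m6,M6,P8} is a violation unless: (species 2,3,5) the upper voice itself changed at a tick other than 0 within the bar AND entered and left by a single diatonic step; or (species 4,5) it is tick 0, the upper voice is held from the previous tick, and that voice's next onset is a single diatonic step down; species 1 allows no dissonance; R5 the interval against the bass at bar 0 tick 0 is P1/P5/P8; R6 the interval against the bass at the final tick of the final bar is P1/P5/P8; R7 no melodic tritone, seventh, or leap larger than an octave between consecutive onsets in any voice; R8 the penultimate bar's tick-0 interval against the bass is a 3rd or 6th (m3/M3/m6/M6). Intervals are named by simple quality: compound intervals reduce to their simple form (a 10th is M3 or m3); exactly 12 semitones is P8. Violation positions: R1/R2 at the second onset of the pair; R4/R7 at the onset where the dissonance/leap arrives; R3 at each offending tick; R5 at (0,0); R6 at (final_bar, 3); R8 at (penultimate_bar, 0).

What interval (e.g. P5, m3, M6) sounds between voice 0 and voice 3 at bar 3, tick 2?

m7

voice 0=D4 voice 3=C5 -> m7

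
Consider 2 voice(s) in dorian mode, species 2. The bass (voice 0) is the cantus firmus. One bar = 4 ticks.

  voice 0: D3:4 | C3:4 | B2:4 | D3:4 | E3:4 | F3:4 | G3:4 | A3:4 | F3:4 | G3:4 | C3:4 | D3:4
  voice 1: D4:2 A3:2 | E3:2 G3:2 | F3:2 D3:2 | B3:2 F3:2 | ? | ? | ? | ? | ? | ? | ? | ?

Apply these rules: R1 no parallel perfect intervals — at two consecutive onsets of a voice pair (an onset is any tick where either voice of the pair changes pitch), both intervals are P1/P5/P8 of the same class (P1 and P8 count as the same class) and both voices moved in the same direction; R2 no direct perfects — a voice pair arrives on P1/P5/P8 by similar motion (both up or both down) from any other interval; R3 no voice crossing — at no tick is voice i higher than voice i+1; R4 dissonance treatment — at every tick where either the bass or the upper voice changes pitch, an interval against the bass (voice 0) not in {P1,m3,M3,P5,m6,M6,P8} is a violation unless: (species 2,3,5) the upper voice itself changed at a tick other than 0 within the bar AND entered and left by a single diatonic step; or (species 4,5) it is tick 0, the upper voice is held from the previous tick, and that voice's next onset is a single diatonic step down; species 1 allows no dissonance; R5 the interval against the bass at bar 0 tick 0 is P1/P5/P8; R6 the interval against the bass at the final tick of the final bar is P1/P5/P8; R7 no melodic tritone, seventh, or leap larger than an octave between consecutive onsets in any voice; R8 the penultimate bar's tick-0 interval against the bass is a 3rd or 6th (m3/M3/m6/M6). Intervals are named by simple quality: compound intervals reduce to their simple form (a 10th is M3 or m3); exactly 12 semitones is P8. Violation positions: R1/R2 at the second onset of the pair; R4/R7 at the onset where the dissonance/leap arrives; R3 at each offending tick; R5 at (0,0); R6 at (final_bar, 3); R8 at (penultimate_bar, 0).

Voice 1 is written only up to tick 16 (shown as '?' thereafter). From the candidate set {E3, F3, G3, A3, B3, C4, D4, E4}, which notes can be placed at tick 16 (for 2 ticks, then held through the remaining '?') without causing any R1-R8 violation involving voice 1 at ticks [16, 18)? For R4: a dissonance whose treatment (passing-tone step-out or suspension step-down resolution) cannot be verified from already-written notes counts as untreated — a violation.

E3: legal
F3: violates R4
G3: legal
A3: violates R4
B3: violates R2,R7
C4: legal
D4: violates R4
E4: violates R2,R7

{C4, E3, G3}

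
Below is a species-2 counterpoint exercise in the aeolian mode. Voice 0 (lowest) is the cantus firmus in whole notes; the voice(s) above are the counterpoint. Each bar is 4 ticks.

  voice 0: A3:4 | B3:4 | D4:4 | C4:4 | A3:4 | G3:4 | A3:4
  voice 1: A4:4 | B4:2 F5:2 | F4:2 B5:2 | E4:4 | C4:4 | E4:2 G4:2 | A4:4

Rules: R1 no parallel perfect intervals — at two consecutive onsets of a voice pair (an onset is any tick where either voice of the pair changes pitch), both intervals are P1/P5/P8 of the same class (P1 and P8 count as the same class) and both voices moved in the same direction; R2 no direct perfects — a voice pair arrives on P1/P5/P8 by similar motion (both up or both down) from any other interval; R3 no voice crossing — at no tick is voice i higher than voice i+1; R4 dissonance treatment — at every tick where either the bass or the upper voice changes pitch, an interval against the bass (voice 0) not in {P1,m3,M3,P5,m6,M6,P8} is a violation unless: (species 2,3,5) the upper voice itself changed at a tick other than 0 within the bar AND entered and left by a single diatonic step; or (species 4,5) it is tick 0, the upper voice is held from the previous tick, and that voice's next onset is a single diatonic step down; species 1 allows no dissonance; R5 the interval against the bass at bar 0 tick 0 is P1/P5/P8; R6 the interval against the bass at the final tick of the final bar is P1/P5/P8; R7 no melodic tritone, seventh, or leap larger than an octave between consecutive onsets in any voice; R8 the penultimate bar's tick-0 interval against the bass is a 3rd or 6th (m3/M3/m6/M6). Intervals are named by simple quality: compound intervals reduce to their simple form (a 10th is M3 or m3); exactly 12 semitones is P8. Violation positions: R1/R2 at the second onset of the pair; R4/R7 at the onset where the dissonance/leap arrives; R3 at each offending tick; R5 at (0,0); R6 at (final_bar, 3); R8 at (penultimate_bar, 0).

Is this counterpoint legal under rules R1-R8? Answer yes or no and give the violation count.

bar 0: v0=A3 v1=A4 (P8)
bar 1: v0=B3 v1=B4 (P8)
bar 2: v0=D4 v1=F4 (m3)
bar 3: v0=C4 v1=E4 (M3)
bar 4: v0=A3 v1=C4 (m3)
bar 5: v0=G3 v1=E4 (M6)
bar 6: v0=A3 v1=A4 (P8)
  R1 @ bar1.0: A3/A4 P8 -> B3/B4 P8 similar
  R4 @ bar1.2: B3/F5 TT untreated
  R7 @ bar1.2: B4->F5 leap 6st
  R7 @ bar2.2: F4->B5 leap 18st
  R7 @ bar3.0: B5->E4 leap 19st
  R1 @ bar6.0: G3/G4 P8 -> A3/A4 P8 similar

No (6 violations)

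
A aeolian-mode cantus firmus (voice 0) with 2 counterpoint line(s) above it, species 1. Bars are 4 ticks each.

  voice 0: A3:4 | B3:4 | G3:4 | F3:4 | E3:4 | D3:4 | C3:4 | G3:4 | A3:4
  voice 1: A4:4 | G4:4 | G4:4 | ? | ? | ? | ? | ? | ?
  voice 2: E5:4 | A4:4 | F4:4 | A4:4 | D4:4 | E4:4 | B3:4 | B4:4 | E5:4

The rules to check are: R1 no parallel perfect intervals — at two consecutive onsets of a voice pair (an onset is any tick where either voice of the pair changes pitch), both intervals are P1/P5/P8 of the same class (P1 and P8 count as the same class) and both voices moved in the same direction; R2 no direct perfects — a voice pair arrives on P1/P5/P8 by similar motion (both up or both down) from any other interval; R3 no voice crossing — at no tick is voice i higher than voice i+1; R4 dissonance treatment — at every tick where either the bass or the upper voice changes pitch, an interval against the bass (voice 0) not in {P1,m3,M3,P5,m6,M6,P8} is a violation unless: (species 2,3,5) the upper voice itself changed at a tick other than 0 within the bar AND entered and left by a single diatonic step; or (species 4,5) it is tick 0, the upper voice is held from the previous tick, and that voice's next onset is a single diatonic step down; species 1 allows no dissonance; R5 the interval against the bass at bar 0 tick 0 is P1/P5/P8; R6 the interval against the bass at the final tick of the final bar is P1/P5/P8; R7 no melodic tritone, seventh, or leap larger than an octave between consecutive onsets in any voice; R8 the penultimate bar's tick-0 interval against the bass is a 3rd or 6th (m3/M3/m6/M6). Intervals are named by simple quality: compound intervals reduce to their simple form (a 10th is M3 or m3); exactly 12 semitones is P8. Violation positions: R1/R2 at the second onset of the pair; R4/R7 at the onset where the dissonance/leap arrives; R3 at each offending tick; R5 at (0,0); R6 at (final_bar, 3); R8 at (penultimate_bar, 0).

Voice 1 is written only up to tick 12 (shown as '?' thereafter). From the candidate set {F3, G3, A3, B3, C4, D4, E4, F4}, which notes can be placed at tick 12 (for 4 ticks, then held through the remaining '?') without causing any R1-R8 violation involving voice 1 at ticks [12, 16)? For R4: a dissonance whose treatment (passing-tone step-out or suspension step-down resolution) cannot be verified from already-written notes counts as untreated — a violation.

F3: violates R1,R7
G3: violates R4
A3: violates R7
B3: violates R4
C4: violates R2
D4: legal
E4: violates R4
F4: violates R1

{D4}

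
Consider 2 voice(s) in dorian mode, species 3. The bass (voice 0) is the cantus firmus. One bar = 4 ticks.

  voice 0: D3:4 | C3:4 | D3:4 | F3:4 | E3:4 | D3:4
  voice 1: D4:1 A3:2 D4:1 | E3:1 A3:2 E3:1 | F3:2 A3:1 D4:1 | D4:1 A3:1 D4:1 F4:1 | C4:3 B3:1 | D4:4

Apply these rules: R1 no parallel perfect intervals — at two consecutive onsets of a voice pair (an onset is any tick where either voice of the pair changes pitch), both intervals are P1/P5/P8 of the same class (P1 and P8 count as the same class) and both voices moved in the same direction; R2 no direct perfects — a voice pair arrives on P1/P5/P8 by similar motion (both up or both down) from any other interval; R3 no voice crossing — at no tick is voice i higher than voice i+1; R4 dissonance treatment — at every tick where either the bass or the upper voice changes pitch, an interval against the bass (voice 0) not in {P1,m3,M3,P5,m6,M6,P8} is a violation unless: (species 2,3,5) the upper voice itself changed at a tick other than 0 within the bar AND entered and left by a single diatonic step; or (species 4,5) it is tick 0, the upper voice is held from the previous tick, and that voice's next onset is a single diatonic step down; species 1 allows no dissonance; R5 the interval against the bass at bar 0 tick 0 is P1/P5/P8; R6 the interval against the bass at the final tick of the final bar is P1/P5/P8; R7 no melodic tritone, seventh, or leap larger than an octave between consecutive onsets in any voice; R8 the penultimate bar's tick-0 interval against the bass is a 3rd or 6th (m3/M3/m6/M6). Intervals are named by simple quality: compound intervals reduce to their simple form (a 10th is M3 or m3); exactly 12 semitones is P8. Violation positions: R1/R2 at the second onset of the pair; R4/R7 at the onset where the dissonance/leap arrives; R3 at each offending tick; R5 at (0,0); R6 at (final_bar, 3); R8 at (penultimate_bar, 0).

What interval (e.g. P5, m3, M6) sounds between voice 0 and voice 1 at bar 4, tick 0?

voice 0=E3 voice 1=C4 -> m6

m6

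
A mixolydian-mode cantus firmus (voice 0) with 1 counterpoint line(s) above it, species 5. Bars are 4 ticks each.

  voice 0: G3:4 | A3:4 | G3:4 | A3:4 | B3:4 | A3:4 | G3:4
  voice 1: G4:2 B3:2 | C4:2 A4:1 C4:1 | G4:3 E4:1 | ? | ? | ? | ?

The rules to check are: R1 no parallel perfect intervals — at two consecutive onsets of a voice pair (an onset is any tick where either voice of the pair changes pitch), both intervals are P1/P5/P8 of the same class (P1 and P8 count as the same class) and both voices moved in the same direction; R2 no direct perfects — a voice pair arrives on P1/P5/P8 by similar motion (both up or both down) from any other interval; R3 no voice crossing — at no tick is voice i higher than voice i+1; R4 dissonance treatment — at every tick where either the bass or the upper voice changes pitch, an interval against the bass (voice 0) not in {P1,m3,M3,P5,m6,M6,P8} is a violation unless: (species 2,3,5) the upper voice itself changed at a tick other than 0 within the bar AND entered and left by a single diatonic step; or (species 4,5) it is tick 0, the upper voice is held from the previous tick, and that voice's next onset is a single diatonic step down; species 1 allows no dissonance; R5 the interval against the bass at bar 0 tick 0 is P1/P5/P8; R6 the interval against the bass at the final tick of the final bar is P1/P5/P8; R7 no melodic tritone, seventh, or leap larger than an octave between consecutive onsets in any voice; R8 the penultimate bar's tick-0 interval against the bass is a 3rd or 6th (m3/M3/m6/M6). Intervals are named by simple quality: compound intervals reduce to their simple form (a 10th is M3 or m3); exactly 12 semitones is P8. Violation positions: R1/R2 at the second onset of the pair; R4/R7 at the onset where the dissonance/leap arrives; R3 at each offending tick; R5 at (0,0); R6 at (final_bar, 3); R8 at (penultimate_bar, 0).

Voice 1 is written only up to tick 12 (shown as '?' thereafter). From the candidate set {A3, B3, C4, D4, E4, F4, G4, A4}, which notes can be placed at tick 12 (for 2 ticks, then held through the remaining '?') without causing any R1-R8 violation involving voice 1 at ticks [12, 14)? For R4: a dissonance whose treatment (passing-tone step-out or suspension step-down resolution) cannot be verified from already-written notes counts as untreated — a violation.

A3: legal
B3: violates R4
C4: legal
D4: violates R4
E4: legal
F4: legal
G4: violates R4
A4: violates R2

{A3, C4, E4, F4}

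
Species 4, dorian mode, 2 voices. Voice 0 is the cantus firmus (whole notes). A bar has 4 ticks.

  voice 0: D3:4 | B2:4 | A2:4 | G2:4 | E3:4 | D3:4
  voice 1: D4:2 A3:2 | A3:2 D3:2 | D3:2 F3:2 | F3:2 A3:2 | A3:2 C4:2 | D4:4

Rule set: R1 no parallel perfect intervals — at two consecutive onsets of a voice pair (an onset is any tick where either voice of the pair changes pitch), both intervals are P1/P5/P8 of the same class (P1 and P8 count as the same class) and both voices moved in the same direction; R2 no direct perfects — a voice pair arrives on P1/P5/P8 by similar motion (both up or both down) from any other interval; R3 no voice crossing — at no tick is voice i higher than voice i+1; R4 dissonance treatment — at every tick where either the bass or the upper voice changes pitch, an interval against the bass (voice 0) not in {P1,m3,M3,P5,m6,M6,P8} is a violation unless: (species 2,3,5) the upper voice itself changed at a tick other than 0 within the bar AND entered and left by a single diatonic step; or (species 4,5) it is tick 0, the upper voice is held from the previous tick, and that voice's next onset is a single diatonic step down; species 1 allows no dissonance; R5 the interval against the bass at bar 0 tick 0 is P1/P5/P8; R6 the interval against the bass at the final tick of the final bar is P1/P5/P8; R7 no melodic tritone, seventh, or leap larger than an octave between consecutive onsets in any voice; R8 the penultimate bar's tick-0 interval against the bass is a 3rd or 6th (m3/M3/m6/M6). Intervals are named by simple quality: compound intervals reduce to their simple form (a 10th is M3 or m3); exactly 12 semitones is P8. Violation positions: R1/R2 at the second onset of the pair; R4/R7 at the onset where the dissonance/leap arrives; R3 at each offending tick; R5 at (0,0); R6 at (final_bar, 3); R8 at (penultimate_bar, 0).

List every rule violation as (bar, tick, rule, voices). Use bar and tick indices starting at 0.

bar 0: v0=D3 v1=D4 downbeat P8
bar 1: v0=B2 v1=A3 downbeat m7
bar 2: v0=A2 v1=D3 downbeat P4
bar 3: v0=G2 v1=F3 downbeat m7
bar 4: v0=E3 v1=A3 downbeat P4
bar 5: v0=D3 v1=D4 downbeat P8
  -> R4 @ bar 1 tick 0 v(0, 1): B2/A3 m7 untreated
  -> R4 @ bar 2 tick 0 v(0, 1): A2/D3 P4 untreated
  -> R4 @ bar 3 tick 0 v(0, 1): G2/F3 m7 untreated
  -> R4 @ bar 3 tick 2 v(0, 1): G2/A3 M2 untreated
  -> R4 @ bar 4 tick 0 v(0, 1): E3/A3 P4 untreated
  -> R8 @ bar 4 tick 0 v(0, 1): penult P4 not 3rd/6th

(1, 0, R4, (0, 1))
(2, 0, R4, (0, 1))
(3, 0, R4, (0, 1))
(3, 2, R4, (0, 1))
(4, 0, R4, (0, 1))
(4, 0, R8, (0, 1))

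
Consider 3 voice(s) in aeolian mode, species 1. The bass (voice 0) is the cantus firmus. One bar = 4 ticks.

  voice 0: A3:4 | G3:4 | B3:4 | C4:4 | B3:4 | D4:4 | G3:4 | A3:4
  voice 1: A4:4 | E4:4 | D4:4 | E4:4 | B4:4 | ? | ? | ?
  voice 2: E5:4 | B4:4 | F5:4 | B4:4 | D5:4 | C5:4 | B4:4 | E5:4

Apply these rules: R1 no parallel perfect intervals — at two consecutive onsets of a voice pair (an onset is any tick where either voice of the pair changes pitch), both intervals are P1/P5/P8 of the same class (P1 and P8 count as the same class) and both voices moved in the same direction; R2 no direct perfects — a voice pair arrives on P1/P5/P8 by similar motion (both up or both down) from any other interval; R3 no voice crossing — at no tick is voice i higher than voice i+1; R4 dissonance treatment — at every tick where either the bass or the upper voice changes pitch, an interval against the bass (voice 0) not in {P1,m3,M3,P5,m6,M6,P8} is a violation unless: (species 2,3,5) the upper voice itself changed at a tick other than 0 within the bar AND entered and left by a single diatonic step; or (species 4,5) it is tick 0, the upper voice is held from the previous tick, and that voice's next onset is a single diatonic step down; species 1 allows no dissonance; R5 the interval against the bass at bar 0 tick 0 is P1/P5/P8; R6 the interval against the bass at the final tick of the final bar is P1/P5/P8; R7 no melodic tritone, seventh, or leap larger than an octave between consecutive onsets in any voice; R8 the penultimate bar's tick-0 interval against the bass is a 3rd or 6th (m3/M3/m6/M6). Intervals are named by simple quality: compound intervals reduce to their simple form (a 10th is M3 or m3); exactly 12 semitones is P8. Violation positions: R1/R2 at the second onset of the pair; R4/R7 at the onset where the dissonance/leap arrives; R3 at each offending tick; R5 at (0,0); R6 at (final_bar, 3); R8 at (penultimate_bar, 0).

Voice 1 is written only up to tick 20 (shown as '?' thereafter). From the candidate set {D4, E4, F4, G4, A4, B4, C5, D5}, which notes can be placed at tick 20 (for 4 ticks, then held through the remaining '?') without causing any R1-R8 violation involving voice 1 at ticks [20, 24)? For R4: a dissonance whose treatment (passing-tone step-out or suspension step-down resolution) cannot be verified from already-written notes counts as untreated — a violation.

D4: legal
E4: violates R4
F4: violates R2,R7
G4: violates R4
A4: legal
B4: legal
C5: violates R4
D5: violates R1,R3

{A4, B4, D4}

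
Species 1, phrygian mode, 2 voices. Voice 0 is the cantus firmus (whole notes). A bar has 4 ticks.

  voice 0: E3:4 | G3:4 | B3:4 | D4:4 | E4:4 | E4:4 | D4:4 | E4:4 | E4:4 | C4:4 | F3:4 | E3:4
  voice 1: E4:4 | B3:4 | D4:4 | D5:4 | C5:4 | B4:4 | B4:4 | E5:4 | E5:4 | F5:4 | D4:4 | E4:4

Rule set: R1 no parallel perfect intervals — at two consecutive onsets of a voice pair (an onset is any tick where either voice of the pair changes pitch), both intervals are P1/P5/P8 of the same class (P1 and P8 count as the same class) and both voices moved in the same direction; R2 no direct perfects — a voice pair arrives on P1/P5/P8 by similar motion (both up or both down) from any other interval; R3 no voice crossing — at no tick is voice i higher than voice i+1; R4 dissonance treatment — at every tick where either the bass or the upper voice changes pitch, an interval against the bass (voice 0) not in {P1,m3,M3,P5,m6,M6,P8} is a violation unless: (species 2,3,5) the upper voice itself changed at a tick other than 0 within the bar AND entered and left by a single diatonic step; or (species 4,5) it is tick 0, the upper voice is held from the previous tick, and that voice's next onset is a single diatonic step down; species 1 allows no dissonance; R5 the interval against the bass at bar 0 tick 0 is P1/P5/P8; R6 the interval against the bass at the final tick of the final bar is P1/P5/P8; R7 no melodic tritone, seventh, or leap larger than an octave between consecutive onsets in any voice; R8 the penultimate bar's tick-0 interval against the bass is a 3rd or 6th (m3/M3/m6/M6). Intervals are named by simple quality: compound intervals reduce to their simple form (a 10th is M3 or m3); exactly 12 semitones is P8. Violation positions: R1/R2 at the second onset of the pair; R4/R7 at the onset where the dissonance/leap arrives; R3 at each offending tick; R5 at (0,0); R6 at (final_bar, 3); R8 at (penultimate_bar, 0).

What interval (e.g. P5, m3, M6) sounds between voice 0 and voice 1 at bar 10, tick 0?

voice 0=F3 voice 1=D4 -> M6

M6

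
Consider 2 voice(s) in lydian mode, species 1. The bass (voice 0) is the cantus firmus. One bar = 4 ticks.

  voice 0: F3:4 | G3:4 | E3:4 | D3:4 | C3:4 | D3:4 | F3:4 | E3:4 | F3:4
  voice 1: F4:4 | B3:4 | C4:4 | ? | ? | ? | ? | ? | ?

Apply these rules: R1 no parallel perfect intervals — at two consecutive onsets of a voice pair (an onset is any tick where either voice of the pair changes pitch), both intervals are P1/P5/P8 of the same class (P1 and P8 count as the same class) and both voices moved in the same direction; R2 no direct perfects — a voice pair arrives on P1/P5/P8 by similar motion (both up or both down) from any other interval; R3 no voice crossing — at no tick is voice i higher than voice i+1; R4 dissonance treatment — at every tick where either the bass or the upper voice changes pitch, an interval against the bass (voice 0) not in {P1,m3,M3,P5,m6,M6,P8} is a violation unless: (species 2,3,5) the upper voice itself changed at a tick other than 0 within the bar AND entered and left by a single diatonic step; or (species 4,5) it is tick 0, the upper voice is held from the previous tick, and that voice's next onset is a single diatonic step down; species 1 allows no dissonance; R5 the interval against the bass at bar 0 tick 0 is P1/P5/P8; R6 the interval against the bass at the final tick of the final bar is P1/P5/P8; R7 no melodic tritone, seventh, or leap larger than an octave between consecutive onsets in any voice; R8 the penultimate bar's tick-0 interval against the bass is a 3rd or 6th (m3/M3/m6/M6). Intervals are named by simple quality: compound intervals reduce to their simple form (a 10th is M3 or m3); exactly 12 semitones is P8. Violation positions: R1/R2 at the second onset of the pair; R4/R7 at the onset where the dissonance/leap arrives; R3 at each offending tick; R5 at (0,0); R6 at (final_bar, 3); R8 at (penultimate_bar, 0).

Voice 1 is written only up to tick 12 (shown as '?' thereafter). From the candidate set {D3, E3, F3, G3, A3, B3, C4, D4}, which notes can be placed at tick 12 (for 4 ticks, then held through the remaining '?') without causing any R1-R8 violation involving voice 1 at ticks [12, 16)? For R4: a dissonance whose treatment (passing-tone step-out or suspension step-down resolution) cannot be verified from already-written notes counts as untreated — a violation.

D3: violates R2,R7
E3: violates R4
F3: legal
G3: violates R4
A3: violates R2
B3: legal
C4: violates R4
D4: legal

{B3, D4, F3}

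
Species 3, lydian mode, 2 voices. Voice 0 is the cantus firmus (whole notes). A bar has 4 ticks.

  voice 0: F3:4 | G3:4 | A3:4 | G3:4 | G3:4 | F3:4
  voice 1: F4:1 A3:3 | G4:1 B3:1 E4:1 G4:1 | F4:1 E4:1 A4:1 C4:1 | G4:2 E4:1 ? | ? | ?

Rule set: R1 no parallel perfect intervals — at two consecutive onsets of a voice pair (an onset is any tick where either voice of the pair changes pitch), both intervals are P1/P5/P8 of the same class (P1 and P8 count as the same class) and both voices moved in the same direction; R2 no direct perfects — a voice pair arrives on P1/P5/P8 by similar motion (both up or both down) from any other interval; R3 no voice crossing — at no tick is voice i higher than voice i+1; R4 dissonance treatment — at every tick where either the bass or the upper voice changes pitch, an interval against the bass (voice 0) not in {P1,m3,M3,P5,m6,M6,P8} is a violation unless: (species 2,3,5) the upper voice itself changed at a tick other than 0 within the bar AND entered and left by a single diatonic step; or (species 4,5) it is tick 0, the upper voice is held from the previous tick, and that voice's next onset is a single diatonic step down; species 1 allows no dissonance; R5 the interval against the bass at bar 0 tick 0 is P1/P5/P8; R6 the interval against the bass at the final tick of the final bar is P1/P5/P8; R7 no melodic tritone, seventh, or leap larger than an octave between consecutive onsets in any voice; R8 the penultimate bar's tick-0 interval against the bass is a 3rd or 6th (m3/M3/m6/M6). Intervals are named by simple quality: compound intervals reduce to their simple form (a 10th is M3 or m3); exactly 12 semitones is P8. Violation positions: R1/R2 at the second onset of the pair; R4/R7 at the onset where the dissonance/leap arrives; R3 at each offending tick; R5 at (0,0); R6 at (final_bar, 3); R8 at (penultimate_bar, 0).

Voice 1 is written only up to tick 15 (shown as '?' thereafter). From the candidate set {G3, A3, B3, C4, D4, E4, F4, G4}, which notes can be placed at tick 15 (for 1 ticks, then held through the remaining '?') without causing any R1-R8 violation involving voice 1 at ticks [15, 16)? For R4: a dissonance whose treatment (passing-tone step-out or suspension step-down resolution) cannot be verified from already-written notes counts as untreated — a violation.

{B3, D4, E4, G3, G4}

G3: legal
A3: violates R4
B3: legal
C4: violates R4
D4: legal
E4: legal
F4: violates R4
G4: legal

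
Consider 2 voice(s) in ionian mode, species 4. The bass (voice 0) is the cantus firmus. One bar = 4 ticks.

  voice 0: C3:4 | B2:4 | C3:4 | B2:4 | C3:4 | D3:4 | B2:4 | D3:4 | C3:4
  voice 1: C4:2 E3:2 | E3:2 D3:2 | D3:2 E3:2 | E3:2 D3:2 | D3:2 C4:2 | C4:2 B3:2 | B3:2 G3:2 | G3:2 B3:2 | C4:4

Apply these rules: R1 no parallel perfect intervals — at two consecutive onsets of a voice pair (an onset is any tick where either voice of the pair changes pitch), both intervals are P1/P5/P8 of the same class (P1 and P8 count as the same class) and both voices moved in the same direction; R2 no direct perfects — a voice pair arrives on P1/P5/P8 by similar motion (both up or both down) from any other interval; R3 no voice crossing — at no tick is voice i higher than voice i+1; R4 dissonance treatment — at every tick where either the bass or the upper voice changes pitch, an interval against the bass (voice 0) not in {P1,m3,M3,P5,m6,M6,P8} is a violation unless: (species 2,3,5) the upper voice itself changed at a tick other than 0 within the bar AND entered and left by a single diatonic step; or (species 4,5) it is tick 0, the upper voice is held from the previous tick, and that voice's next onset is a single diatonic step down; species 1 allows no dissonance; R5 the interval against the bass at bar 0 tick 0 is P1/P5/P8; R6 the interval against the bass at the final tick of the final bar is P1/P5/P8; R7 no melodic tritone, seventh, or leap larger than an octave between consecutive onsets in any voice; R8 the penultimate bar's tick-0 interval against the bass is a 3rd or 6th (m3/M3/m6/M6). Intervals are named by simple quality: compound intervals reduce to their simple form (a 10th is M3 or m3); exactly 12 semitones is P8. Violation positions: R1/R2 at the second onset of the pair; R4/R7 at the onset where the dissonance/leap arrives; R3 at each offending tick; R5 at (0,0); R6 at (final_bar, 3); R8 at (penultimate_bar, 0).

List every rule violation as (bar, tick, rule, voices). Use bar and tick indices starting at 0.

bar 0: v0=C3 v1=C4 downbeat P8
bar 1: v0=B2 v1=E3 downbeat P4
bar 2: v0=C3 v1=D3 downbeat M2
bar 3: v0=B2 v1=E3 downbeat P4
bar 4: v0=C3 v1=D3 downbeat M2
bar 5: v0=D3 v1=C4 downbeat m7
bar 6: v0=B2 v1=B3 downbeat P8
bar 7: v0=D3 v1=G3 downbeat P4
bar 8: v0=C3 v1=C4 downbeat P8
  -> R4 @ bar 2 tick 0 v(0, 1): C3/D3 M2 untreated
  -> R4 @ bar 4 tick 0 v(0, 1): C3/D3 M2 untreated
  -> R7 @ bar 4 tick 2 v(1,): D3->C4 leap 10st
  -> R4 @ bar 7 tick 0 v(0, 1): D3/G3 P4 untreated
  -> R8 @ bar 7 tick 0 v(0, 1): penult P4 not 3rd/6th

(2, 0, R4, (0, 1))
(4, 0, R4, (0, 1))
(4, 2, R7, (1,))
(7, 0, R4, (0, 1))
(7, 0, R8, (0, 1))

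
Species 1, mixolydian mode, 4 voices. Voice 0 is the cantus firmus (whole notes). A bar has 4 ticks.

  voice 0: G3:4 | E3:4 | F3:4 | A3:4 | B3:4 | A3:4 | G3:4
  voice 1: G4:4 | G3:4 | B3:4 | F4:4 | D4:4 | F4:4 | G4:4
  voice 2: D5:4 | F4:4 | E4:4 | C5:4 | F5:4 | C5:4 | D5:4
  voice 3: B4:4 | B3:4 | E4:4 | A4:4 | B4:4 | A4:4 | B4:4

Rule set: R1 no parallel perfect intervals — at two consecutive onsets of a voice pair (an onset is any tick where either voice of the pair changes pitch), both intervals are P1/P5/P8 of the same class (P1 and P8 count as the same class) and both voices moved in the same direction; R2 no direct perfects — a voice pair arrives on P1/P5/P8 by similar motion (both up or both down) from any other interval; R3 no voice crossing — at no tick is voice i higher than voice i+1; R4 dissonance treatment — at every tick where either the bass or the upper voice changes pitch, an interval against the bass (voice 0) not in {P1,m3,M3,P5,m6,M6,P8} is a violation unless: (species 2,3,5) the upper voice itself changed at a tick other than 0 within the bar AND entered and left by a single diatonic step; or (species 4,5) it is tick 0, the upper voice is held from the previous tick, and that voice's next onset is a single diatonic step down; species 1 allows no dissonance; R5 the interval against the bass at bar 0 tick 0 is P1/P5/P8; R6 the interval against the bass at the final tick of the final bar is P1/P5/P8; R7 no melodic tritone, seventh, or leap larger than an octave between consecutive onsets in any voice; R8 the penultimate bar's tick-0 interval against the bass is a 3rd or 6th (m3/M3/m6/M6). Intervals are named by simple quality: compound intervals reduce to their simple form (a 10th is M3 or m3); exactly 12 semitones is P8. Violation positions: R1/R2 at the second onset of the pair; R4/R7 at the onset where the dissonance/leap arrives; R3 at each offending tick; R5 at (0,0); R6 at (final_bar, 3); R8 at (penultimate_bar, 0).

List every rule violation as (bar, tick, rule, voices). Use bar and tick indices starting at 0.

bar 0: v0=G3 v1=G4 v2=D5 v3=B4 downbeat M3
bar 1: v0=E3 v1=G3 v2=F4 v3=B3 downbeat P5
bar 2: v0=F3 v1=B3 v2=E4 v3=E4 downbeat M7
bar 3: v0=A3 v1=F4 v2=C5 v3=A4 downbeat P8
bar 4: v0=B3 v1=D4 v2=F5 v3=B4 downbeat P8
bar 5: v0=A3 v1=F4 v2=C5 v3=A4 downbeat P8
bar 6: v0=G3 v1=G4 v2=D5 v3=B4 downbeat M3
  -> R3 @ bar 0 tick 0 v(2, 3): D5 above B4
  -> R5 @ bar 0 tick 0 v(0, 3): opens on M3
  -> R3 @ bar 0 tick 1 v(2, 3): D5 above B4
  -> R3 @ bar 0 tick 2 v(2, 3): D5 above B4
  -> R3 @ bar 0 tick 3 v(2, 3): D5 above B4
  -> R2 @ bar 1 tick 0 v(0, 3): G3/B4 M3 -> E3/B3 P5 similar
  -> R3 @ bar 1 tick 0 v(2, 3): F4 above B3
  -> R4 @ bar 1 tick 0 v(0, 2): E3/F4 m2 untreated
  -> R3 @ bar 1 tick 1 v(2, 3): F4 above B3
  -> R3 @ bar 1 tick 2 v(2, 3): F4 above B3
  -> R3 @ bar 1 tick 3 v(2, 3): F4 above B3
  -> R4 @ bar 2 tick 0 v(0, 1): F3/B3 TT untreated
  -> R4 @ bar 2 tick 0 v(0, 2): F3/E4 M7 untreated
  -> R4 @ bar 2 tick 0 v(0, 3): F3/E4 M7 untreated
  -> R2 @ bar 3 tick 0 v(0, 3): F3/E4 M7 -> A3/A4 P8 similar
  -> R2 @ bar 3 tick 0 v(1, 2): B3/E4 P4 -> F4/C5 P5 similar
  -> R3 @ bar 3 tick 0 v(2, 3): C5 above A4
  -> R7 @ bar 3 tick 0 v(1,): B3->F4 leap 6st
  -> R3 @ bar 3 tick 1 v(2, 3): C5 above A4
  -> R3 @ bar 3 tick 2 v(2, 3): C5 above A4
  -> R3 @ bar 3 tick 3 v(2, 3): C5 above A4
  -> R1 @ bar 4 tick 0 v(0, 3): A3/A4 P8 -> B3/B4 P8 similar
  -> R3 @ bar 4 tick 0 v(2, 3): F5 above B4
  -> R4 @ bar 4 tick 0 v(0, 2): B3/F5 TT untreated
  -> R3 @ bar 4 tick 1 v(2, 3): F5 above B4
  -> R3 @ bar 4 tick 2 v(2, 3): F5 above B4
  -> R3 @ bar 4 tick 3 v(2, 3): F5 above B4
  -> R1 @ bar 5 tick 0 v(0, 3): B3/B4 P8 -> A3/A4 P8 similar
  -> R3 @ bar 5 tick 0 v(2, 3): C5 above A4
  -> R8 @ bar 5 tick 0 v(0, 3): penult P8 not 3rd/6th
  -> R3 @ bar 5 tick 1 v(2, 3): C5 above A4
  -> R3 @ bar 5 tick 2 v(2, 3): C5 above A4
  -> R3 @ bar 5 tick 3 v(2, 3): C5 above A4
  -> R1 @ bar 6 tick 0 v(1, 2): F4/C5 P5 -> G4/D5 P5 similar
  -> R3 @ bar 6 tick 0 v(2, 3): D5 above B4
  -> R3 @ bar 6 tick 1 v(2, 3): D5 above B4
  -> R3 @ bar 6 tick 2 v(2, 3): D5 above B4
  -> R3 @ bar 6 tick 3 v(2, 3): D5 above B4
  -> R6 @ bar 6 tick 3 v(0, 3): closes on M3

(0, 0, R3, (2, 3))
(0, 0, R5, (0, 3))
(0, 1, R3, (2, 3))
(0, 2, R3, (2, 3))
(0, 3, R3, (2, 3))
(1, 0, R2, (0, 3))
(1, 0, R3, (2, 3))
(1, 0, R4, (0, 2))
(1, 1, R3, (2, 3))
(1, 2, R3, (2, 3))
(1, 3, R3, (2, 3))
(2, 0, R4, (0, 1))
(2, 0, R4, (0, 2))
(2, 0, R4, (0, 3))
(3, 0, R2, (0, 3))
(3, 0, R2, (1, 2))
(3, 0, R3, (2, 3))
(3, 0, R7, (1,))
(3, 1, R3, (2, 3))
(3, 2, R3, (2, 3))
(3, 3, R3, (2, 3))
(4, 0, R1, (0, 3))
(4, 0, R3, (2, 3))
(4, 0, R4, (0, 2))
(4, 1, R3, (2, 3))
(4, 2, R3, (2, 3))
(4, 3, R3, (2, 3))
(5, 0, R1, (0, 3))
(5, 0, R3, (2, 3))
(5, 0, R8, (0, 3))
(5, 1, R3, (2, 3))
(5, 2, R3, (2, 3))
(5, 3, R3, (2, 3))
(6, 0, R1, (1, 2))
(6, 0, R3, (2, 3))
(6, 1, R3, (2, 3))
(6, 2, R3, (2, 3))
(6, 3, R3, (2, 3))
(6, 3, R6, (0, 3))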